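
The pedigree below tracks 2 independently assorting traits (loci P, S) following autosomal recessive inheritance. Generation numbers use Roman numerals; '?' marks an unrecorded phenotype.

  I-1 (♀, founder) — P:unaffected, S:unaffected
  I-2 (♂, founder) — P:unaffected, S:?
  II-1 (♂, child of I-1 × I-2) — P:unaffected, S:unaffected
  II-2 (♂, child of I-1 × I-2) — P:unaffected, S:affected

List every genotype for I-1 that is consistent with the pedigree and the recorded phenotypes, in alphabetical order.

I-1 ∈ {PP Ss, Pp Ss}

P/I-1 un ·: PP|Pp
P/I-2 un ·: PP|Pp
P/II-1 un I-1×I-2: PP|Pp
P/II-2 un I-1×I-2: PP|Pp
⇒ P over [I-1,I-2,II-1,II-2]: 13 consistent
S/I-1 un ·: Ss
S/I-2 ? ·: Ss|ss
S/II-1 un I-1×I-2: SS|Ss
S/II-2 aff I-1×I-2: ss
⇒ S over [I-1,I-2,II-1,II-2]: 3 consistent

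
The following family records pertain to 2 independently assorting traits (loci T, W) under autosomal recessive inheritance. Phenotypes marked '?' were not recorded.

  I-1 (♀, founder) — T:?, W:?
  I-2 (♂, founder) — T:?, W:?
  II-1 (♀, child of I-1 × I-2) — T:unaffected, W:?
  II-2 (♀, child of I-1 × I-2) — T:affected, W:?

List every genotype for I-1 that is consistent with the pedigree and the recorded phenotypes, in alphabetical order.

T/I-1 ? ·: Tt|tt
T/I-2 ? ·: Tt|tt
T/II-1 un I-1×I-2: TT|Tt
T/II-2 aff I-1×I-2: tt
⇒ T over [I-1,I-2,II-1,II-2]: 4 consistent
W/I-1 ? ·: WW|Ww|ww
W/I-2 ? ·: WW|Ww|ww
W/II-1 ? I-1×I-2: WW|Ww|ww
W/II-2 ? I-1×I-2: WW|Ww|ww
⇒ W over [I-1,I-2,II-1,II-2]: 29 consistent

I-1 ∈ {Tt WW, Tt Ww, Tt ww, tt WW, tt Ww, tt ww}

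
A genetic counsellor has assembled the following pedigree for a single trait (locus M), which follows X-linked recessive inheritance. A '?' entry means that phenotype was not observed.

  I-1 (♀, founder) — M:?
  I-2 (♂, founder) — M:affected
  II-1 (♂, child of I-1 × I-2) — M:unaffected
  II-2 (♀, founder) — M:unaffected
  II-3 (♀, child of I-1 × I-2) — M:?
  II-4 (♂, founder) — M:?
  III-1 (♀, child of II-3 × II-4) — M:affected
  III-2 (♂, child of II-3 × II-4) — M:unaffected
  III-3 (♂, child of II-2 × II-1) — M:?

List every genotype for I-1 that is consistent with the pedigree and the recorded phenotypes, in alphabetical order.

I-1 ∈ {X^MX^M, X^MX^m}

M/I-1 ? ·: X^MX^M|X^MX^m
M/I-2 aff ·: X^mY
M/II-1 un I-1×I-2: X^MY
M/II-2 un ·: X^MX^M|X^MX^m
M/II-3 ? I-1×I-2: X^MX^m
M/II-4 ? ·: X^mY
M/III-1 aff II-3×II-4: X^mX^m
M/III-2 un II-3×II-4: X^MY
M/III-3 ? II-2×II-1: X^MY|X^mY
⇒ M over [I-1,I-2,II-1,II-2,II-3,II-4,III-1,III-2,III-3]: 6 consistent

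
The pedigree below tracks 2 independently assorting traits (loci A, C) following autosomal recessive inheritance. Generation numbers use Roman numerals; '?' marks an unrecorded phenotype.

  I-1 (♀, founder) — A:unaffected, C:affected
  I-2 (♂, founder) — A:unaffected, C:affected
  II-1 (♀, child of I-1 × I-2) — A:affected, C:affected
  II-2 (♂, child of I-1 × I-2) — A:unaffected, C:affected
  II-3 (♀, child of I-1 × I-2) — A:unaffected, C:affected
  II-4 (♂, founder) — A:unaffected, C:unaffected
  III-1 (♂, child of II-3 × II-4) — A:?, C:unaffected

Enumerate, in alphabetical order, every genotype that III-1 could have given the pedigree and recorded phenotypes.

III-1 ∈ {AA Cc, Aa Cc, aa Cc}

A/I-1 un ·: Aa
A/I-2 un ·: Aa
A/II-1 aff I-1×I-2: aa
A/II-2 un I-1×I-2: AA|Aa
A/II-3 un I-1×I-2: AA|Aa
A/II-4 un ·: AA|Aa
A/III-1 ? II-3×II-4: AA|Aa|aa
⇒ A over [I-1,I-2,II-1,II-2,II-3,II-4,III-1]: 16 consistent
C/I-1 aff ·: cc
C/I-2 aff ·: cc
C/II-1 aff I-1×I-2: cc
C/II-2 aff I-1×I-2: cc
C/II-3 aff I-1×I-2: cc
C/II-4 un ·: CC|Cc
C/III-1 un II-3×II-4: Cc
⇒ C over [I-1,I-2,II-1,II-2,II-3,II-4,III-1]: 2 consistent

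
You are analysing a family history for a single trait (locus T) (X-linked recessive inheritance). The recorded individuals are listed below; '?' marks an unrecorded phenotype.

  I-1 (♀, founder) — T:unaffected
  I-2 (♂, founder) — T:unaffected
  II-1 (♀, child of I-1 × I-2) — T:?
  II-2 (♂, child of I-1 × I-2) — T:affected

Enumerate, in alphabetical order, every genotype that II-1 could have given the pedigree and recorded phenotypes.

T/I-1 un ·: X^TX^t
T/I-2 un ·: X^TY
T/II-1 ? I-1×I-2: X^TX^T|X^TX^t
T/II-2 aff I-1×I-2: X^tY
⇒ T over [I-1,I-2,II-1,II-2]: 2 consistent

II-1 ∈ {X^TX^T, X^TX^t}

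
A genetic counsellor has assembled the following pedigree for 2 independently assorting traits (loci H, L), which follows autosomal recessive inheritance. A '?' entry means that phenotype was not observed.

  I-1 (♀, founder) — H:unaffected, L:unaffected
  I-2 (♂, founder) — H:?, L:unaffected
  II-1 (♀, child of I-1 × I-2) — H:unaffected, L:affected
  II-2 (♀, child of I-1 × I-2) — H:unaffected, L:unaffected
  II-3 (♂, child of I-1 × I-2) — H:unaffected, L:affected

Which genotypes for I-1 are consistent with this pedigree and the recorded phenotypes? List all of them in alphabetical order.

H/I-1 un ·: HH|Hh
H/I-2 ? ·: HH|Hh|hh
H/II-1 un I-1×I-2: HH|Hh
H/II-2 un I-1×I-2: HH|Hh
H/II-3 un I-1×I-2: HH|Hh
⇒ H over [I-1,I-2,II-1,II-2,II-3]: 27 consistent
L/I-1 un ·: Ll
L/I-2 un ·: Ll
L/II-1 aff I-1×I-2: ll
L/II-2 un I-1×I-2: LL|Ll
L/II-3 aff I-1×I-2: ll
⇒ L over [I-1,I-2,II-1,II-2,II-3]: 2 consistent

I-1 ∈ {HH Ll, Hh Ll}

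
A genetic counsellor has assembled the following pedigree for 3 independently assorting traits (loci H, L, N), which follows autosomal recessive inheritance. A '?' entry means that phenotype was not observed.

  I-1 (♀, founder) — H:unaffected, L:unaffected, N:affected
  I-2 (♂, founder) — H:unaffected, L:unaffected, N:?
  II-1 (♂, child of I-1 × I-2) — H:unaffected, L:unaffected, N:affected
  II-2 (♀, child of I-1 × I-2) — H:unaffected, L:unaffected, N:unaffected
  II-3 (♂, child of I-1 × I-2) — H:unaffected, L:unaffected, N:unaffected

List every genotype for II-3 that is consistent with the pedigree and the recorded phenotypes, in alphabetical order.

II-3 ∈ {HH LL Nn, HH Ll Nn, Hh LL Nn, Hh Ll Nn}

H/I-1 un ·: HH|Hh
H/I-2 un ·: HH|Hh
H/II-1 un I-1×I-2: HH|Hh
H/II-2 un I-1×I-2: HH|Hh
H/II-3 un I-1×I-2: HH|Hh
⇒ H over [I-1,I-2,II-1,II-2,II-3]: 25 consistent
L/I-1 un ·: LL|Ll
L/I-2 un ·: LL|Ll
L/II-1 un I-1×I-2: LL|Ll
L/II-2 un I-1×I-2: LL|Ll
L/II-3 un I-1×I-2: LL|Ll
⇒ L over [I-1,I-2,II-1,II-2,II-3]: 25 consistent
N/I-1 aff ·: nn
N/I-2 ? ·: Nn
N/II-1 aff I-1×I-2: nn
N/II-2 un I-1×I-2: Nn
N/II-3 un I-1×I-2: Nn
⇒ N over [I-1,I-2,II-1,II-2,II-3]: 1 consistent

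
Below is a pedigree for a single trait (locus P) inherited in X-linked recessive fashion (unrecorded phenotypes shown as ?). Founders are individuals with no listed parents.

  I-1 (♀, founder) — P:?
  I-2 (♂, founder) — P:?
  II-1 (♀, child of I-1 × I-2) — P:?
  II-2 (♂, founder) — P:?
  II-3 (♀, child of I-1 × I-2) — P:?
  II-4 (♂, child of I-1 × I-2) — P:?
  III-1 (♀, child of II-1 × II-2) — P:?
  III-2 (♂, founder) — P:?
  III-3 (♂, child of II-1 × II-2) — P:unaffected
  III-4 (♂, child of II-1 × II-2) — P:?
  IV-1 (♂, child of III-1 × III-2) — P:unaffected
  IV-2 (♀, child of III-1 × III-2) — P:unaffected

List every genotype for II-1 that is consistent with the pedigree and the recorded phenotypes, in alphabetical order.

P/I-1 ? ·: X^PX^P|X^PX^p|X^pX^p
P/I-2 ? ·: X^PY|X^pY
P/II-1 ? I-1×I-2: X^PX^P|X^PX^p
P/II-2 ? ·: X^PY|X^pY
P/II-3 ? I-1×I-2: X^PX^P|X^PX^p|X^pX^p
P/II-4 ? I-1×I-2: X^PY|X^pY
P/III-1 ? II-1×II-2: X^PX^P|X^PX^p
P/III-2 ? ·: X^PY|X^pY
P/III-3 un II-1×II-2: X^PY
P/III-4 ? II-1×II-2: X^PY|X^pY
P/IV-1 un III-1×III-2: X^PY
P/IV-2 un III-1×III-2: X^PX^P|X^PX^p
⇒ P over [I-1,I-2,II-1,II-2,II-3,II-4,III-1,III-2,III-3,III-4,IV-1,IV-2]: 185 consistent

II-1 ∈ {X^PX^P, X^PX^p}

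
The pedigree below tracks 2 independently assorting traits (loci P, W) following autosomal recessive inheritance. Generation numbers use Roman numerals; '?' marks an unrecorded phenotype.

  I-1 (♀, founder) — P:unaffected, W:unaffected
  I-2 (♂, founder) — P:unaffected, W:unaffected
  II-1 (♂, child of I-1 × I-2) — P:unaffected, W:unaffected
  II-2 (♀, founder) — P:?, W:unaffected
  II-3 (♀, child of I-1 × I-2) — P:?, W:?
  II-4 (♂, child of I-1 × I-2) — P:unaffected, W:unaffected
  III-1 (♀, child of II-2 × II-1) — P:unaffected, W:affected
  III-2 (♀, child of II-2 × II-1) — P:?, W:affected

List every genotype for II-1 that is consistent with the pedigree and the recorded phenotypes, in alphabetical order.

P/I-1 un ·: PP|Pp
P/I-2 un ·: PP|Pp
P/II-1 un I-1×I-2: PP|Pp
P/II-2 ? ·: PP|Pp|pp
P/II-3 ? I-1×I-2: PP|Pp|pp
P/II-4 un I-1×I-2: PP|Pp
P/III-1 un II-2×II-1: PP|Pp
P/III-2 ? II-2×II-1: PP|Pp|pp
⇒ P over [I-1,I-2,II-1,II-2,II-3,II-4,III-1,III-2]: 258 consistent
W/I-1 un ·: WW|Ww
W/I-2 un ·: WW|Ww
W/II-1 un I-1×I-2: Ww
W/II-2 un ·: Ww
W/II-3 ? I-1×I-2: WW|Ww|ww
W/II-4 un I-1×I-2: WW|Ww
W/III-1 aff II-2×II-1: ww
W/III-2 aff II-2×II-1: ww
⇒ W over [I-1,I-2,II-1,II-2,II-3,II-4,III-1,III-2]: 14 consistent

II-1 ∈ {PP Ww, Pp Ww}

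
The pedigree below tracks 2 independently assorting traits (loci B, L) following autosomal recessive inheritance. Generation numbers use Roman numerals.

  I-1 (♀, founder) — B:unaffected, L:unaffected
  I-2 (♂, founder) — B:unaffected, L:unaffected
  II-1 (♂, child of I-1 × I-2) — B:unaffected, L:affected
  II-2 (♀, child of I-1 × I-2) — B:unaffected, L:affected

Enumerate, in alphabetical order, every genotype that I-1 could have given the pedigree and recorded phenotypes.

I-1 ∈ {BB Ll, Bb Ll}

B/I-1 un ·: BB|Bb
B/I-2 un ·: BB|Bb
B/II-1 un I-1×I-2: BB|Bb
B/II-2 un I-1×I-2: BB|Bb
⇒ B over [I-1,I-2,II-1,II-2]: 13 consistent
L/I-1 un ·: Ll
L/I-2 un ·: Ll
L/II-1 aff I-1×I-2: ll
L/II-2 aff I-1×I-2: ll
⇒ L over [I-1,I-2,II-1,II-2]: 1 consistent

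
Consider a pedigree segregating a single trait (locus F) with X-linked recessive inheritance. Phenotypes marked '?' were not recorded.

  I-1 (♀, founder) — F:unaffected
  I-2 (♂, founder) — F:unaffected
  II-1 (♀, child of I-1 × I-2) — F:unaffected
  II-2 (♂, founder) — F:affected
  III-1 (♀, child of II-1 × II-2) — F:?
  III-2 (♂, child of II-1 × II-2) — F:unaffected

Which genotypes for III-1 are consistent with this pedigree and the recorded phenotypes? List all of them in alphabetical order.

F/I-1 un ·: X^FX^F|X^FX^f
F/I-2 un ·: X^FY
F/II-1 un I-1×I-2: X^FX^F|X^FX^f
F/II-2 aff ·: X^fY
F/III-1 ? II-1×II-2: X^FX^f|X^fX^f
F/III-2 un II-1×II-2: X^FY
⇒ F over [I-1,I-2,II-1,II-2,III-1,III-2]: 4 consistent

III-1 ∈ {X^FX^f, X^fX^f}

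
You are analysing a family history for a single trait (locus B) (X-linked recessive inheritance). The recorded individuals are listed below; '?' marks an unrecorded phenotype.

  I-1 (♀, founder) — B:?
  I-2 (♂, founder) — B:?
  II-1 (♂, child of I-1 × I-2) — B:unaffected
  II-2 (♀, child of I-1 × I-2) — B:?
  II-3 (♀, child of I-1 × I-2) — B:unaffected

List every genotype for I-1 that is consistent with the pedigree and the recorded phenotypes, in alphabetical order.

I-1 ∈ {X^BX^B, X^BX^b}

B/I-1 ? ·: X^BX^B|X^BX^b
B/I-2 ? ·: X^BY|X^bY
B/II-1 un I-1×I-2: X^BY
B/II-2 ? I-1×I-2: X^BX^B|X^BX^b|X^bX^b
B/II-3 un I-1×I-2: X^BX^B|X^BX^b
⇒ B over [I-1,I-2,II-1,II-2,II-3]: 8 consistent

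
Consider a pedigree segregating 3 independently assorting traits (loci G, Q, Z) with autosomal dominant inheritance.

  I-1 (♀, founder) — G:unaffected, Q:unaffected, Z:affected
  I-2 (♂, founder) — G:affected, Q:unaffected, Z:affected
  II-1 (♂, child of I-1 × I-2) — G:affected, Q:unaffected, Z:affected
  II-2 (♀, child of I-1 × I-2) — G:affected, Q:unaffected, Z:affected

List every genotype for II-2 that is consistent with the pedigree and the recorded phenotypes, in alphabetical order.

G/I-1 un ·: gg
G/I-2 aff ·: Gg|GG
G/II-1 aff I-1×I-2: Gg
G/II-2 aff I-1×I-2: Gg
⇒ G over [I-1,I-2,II-1,II-2]: 2 consistent
Q/I-1 un ·: qq
Q/I-2 un ·: qq
Q/II-1 un I-1×I-2: qq
Q/II-2 un I-1×I-2: qq
⇒ Q over [I-1,I-2,II-1,II-2]: 1 consistent
Z/I-1 aff ·: Zz|ZZ
Z/I-2 aff ·: Zz|ZZ
Z/II-1 aff I-1×I-2: Zz|ZZ
Z/II-2 aff I-1×I-2: Zz|ZZ
⇒ Z over [I-1,I-2,II-1,II-2]: 13 consistent

II-2 ∈ {Gg qq ZZ, Gg qq Zz}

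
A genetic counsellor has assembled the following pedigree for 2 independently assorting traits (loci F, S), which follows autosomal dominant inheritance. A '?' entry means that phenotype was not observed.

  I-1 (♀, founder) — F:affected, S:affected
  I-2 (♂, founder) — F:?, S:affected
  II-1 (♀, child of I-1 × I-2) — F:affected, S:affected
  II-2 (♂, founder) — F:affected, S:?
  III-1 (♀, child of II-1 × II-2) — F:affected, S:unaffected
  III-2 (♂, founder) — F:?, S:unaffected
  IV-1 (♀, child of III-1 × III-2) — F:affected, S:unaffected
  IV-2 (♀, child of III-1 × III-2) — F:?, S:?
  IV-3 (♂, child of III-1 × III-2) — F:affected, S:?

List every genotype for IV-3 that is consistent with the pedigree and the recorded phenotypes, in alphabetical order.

IV-3 ∈ {FF ss, Ff ss}

F/I-1 aff ·: Ff|FF
F/I-2 ? ·: ff|Ff|FF
F/II-1 aff I-1×I-2: Ff|FF
F/II-2 aff ·: Ff|FF
F/III-1 aff II-1×II-2: Ff|FF
F/III-2 ? ·: ff|Ff|FF
F/IV-1 aff III-1×III-2: Ff|FF
F/IV-2 ? III-1×III-2: ff|Ff|FF
F/IV-3 aff III-1×III-2: Ff|FF
⇒ F over [I-1,I-2,II-1,II-2,III-1,III-2,IV-1,IV-2,IV-3]: 488 consistent
S/I-1 aff ·: Ss|SS
S/I-2 aff ·: Ss|SS
S/II-1 aff I-1×I-2: Ss
S/II-2 ? ·: ss|Ss
S/III-1 un II-1×II-2: ss
S/III-2 un ·: ss
S/IV-1 un III-1×III-2: ss
S/IV-2 ? III-1×III-2: ss
S/IV-3 ? III-1×III-2: ss
⇒ S over [I-1,I-2,II-1,II-2,III-1,III-2,IV-1,IV-2,IV-3]: 6 consistent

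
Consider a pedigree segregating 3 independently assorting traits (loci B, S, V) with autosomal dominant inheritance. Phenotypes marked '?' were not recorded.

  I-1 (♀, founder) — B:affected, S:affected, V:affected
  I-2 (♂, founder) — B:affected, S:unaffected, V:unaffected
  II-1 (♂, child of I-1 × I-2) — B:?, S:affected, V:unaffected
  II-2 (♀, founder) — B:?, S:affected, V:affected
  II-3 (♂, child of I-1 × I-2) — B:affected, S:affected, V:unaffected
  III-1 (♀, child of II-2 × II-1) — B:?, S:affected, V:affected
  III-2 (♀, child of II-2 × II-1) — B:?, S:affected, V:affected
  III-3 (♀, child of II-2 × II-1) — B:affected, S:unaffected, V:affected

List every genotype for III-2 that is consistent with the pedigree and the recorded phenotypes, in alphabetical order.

B/I-1 aff ·: Bb|BB
B/I-2 aff ·: Bb|BB
B/II-1 ? I-1×I-2: bb|Bb|BB
B/II-2 ? ·: bb|Bb|BB
B/II-3 aff I-1×I-2: Bb|BB
B/III-1 ? II-2×II-1: bb|Bb|BB
B/III-2 ? II-2×II-1: bb|Bb|BB
B/III-3 aff II-2×II-1: Bb|BB
⇒ B over [I-1,I-2,II-1,II-2,II-3,III-1,III-2,III-3]: 260 consistent
S/I-1 aff ·: Ss|SS
S/I-2 un ·: ss
S/II-1 aff I-1×I-2: Ss
S/II-2 aff ·: Ss
S/II-3 aff I-1×I-2: Ss
S/III-1 aff II-2×II-1: Ss|SS
S/III-2 aff II-2×II-1: Ss|SS
S/III-3 un II-2×II-1: ss
⇒ S over [I-1,I-2,II-1,II-2,II-3,III-1,III-2,III-3]: 8 consistent
V/I-1 aff ·: Vv
V/I-2 un ·: vv
V/II-1 un I-1×I-2: vv
V/II-2 aff ·: Vv|VV
V/II-3 un I-1×I-2: vv
V/III-1 aff II-2×II-1: Vv
V/III-2 aff II-2×II-1: Vv
V/III-3 aff II-2×II-1: Vv
⇒ V over [I-1,I-2,II-1,II-2,II-3,III-1,III-2,III-3]: 2 consistent

III-2 ∈ {BB SS Vv, BB Ss Vv, Bb SS Vv, Bb Ss Vv, bb SS Vv, bb Ss Vv}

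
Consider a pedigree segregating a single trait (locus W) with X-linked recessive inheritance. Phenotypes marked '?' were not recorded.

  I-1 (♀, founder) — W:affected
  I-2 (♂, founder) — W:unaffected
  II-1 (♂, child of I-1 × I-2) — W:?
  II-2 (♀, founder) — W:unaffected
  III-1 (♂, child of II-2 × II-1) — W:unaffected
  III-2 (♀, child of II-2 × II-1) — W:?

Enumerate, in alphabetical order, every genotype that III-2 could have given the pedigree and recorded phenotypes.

III-2 ∈ {X^WX^w, X^wX^w}

W/I-1 aff ·: X^wX^w
W/I-2 un ·: X^WY
W/II-1 ? I-1×I-2: X^wY
W/II-2 un ·: X^WX^W|X^WX^w
W/III-1 un II-2×II-1: X^WY
W/III-2 ? II-2×II-1: X^WX^w|X^wX^w
⇒ W over [I-1,I-2,II-1,II-2,III-1,III-2]: 3 consistent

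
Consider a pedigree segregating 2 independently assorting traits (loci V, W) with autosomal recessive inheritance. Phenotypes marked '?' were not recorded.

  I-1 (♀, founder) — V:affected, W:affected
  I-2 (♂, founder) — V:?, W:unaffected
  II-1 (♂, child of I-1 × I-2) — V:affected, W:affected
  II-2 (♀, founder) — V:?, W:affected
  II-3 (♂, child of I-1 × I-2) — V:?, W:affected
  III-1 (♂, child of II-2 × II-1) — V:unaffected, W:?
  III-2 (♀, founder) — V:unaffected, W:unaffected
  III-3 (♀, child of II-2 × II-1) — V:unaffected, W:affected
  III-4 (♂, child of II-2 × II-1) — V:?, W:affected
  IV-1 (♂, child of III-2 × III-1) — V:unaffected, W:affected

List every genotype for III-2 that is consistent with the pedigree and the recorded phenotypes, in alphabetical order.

III-2 ∈ {VV Ww, Vv Ww}

V/I-1 aff ·: vv
V/I-2 ? ·: Vv|vv
V/II-1 aff I-1×I-2: vv
V/II-2 ? ·: VV|Vv
V/II-3 ? I-1×I-2: Vv|vv
V/III-1 un II-2×II-1: Vv
V/III-2 un ·: VV|Vv
V/III-3 un II-2×II-1: Vv
V/III-4 ? II-2×II-1: Vv|vv
V/IV-1 un III-2×III-1: VV|Vv
⇒ V over [I-1,I-2,II-1,II-2,II-3,III-1,III-2,III-3,III-4,IV-1]: 36 consistent
W/I-1 aff ·: ww
W/I-2 un ·: Ww
W/II-1 aff I-1×I-2: ww
W/II-2 aff ·: ww
W/II-3 aff I-1×I-2: ww
W/III-1 ? II-2×II-1: ww
W/III-2 un ·: Ww
W/III-3 aff II-2×II-1: ww
W/III-4 aff II-2×II-1: ww
W/IV-1 aff III-2×III-1: ww
⇒ W over [I-1,I-2,II-1,II-2,II-3,III-1,III-2,III-3,III-4,IV-1]: 1 consistent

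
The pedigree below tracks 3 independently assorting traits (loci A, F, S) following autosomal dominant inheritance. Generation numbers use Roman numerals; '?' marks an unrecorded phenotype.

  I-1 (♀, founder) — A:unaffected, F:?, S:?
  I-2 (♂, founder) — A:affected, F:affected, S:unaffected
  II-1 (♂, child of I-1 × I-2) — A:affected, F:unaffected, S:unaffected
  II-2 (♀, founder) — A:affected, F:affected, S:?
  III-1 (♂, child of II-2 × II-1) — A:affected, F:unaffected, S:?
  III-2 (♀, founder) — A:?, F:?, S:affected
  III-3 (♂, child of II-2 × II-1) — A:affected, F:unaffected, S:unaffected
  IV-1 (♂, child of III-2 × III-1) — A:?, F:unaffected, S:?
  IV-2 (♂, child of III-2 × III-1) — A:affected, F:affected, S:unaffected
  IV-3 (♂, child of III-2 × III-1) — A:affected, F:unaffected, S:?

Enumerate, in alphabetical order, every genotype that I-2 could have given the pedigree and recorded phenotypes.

I-2 ∈ {AA Ff ss, Aa Ff ss}

A/I-1 un ·: aa
A/I-2 aff ·: Aa|AA
A/II-1 aff I-1×I-2: Aa
A/II-2 aff ·: Aa|AA
A/III-1 aff II-2×II-1: Aa|AA
A/III-2 ? ·: aa|Aa|AA
A/III-3 aff II-2×II-1: Aa|AA
A/IV-1 ? III-2×III-1: aa|Aa|AA
A/IV-2 aff III-2×III-1: Aa|AA
A/IV-3 aff III-2×III-1: Aa|AA
⇒ A over [I-1,I-2,II-1,II-2,III-1,III-2,III-3,IV-1,IV-2,IV-3]: 256 consistent
F/I-1 ? ·: ff|Ff
F/I-2 aff ·: Ff
F/II-1 un I-1×I-2: ff
F/II-2 aff ·: Ff
F/III-1 un II-2×II-1: ff
F/III-2 ? ·: Ff
F/III-3 un II-2×II-1: ff
F/IV-1 un III-2×III-1: ff
F/IV-2 aff III-2×III-1: Ff
F/IV-3 un III-2×III-1: ff
⇒ F over [I-1,I-2,II-1,II-2,III-1,III-2,III-3,IV-1,IV-2,IV-3]: 2 consistent
S/I-1 ? ·: ss|Ss
S/I-2 un ·: ss
S/II-1 un I-1×I-2: ss
S/II-2 ? ·: ss|Ss
S/III-1 ? II-2×II-1: ss|Ss
S/III-2 aff ·: Ss
S/III-3 un II-2×II-1: ss
S/IV-1 ? III-2×III-1: ss|Ss|SS
S/IV-2 un III-2×III-1: ss
S/IV-3 ? III-2×III-1: ss|Ss|SS
⇒ S over [I-1,I-2,II-1,II-2,III-1,III-2,III-3,IV-1,IV-2,IV-3]: 34 consistent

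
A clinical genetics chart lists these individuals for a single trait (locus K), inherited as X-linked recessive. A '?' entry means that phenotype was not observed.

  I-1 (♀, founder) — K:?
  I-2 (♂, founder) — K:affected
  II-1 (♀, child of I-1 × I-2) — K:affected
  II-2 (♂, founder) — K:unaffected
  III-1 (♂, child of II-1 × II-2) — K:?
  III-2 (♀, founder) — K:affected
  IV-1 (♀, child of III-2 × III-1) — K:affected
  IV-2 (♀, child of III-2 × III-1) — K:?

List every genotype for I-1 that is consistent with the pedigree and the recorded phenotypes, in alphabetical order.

I-1 ∈ {X^KX^k, X^kX^k}

K/I-1 ? ·: X^KX^k|X^kX^k
K/I-2 aff ·: X^kY
K/II-1 aff I-1×I-2: X^kX^k
K/II-2 un ·: X^KY
K/III-1 ? II-1×II-2: X^kY
K/III-2 aff ·: X^kX^k
K/IV-1 aff III-2×III-1: X^kX^k
K/IV-2 ? III-2×III-1: X^kX^k
⇒ K over [I-1,I-2,II-1,II-2,III-1,III-2,IV-1,IV-2]: 2 consistent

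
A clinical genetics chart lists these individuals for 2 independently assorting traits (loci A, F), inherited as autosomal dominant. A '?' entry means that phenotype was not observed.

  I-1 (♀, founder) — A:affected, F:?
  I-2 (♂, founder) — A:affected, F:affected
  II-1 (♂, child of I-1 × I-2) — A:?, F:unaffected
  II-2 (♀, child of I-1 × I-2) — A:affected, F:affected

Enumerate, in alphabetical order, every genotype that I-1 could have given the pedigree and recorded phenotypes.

I-1 ∈ {AA Ff, AA ff, Aa Ff, Aa ff}

A/I-1 aff ·: Aa|AA
A/I-2 aff ·: Aa|AA
A/II-1 ? I-1×I-2: aa|Aa|AA
A/II-2 aff I-1×I-2: Aa|AA
⇒ A over [I-1,I-2,II-1,II-2]: 15 consistent
F/I-1 ? ·: ff|Ff
F/I-2 aff ·: Ff
F/II-1 un I-1×I-2: ff
F/II-2 aff I-1×I-2: Ff|FF
⇒ F over [I-1,I-2,II-1,II-2]: 3 consistent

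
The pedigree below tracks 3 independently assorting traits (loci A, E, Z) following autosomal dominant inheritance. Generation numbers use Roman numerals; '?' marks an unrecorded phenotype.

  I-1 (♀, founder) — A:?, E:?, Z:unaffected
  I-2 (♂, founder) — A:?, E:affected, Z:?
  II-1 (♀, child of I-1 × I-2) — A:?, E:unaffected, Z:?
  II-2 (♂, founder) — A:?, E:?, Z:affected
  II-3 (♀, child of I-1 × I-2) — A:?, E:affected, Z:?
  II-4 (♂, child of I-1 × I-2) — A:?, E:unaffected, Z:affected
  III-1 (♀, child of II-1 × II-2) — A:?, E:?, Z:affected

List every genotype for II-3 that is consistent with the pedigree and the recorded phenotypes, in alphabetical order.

II-3 ∈ {AA EE Zz, AA EE zz, AA Ee Zz, AA Ee zz, Aa EE Zz, Aa EE zz, Aa Ee Zz, Aa Ee zz, aa EE Zz, aa EE zz, aa Ee Zz, aa Ee zz}

A/I-1 ? ·: aa|Aa|AA
A/I-2 ? ·: aa|Aa|AA
A/II-1 ? I-1×I-2: aa|Aa|AA
A/II-2 ? ·: aa|Aa|AA
A/II-3 ? I-1×I-2: aa|Aa|AA
A/II-4 ? I-1×I-2: aa|Aa|AA
A/III-1 ? II-1×II-2: aa|Aa|AA
⇒ A over [I-1,I-2,II-1,II-2,II-3,II-4,III-1]: 333 consistent
E/I-1 ? ·: ee|Ee
E/I-2 aff ·: Ee
E/II-1 un I-1×I-2: ee
E/II-2 ? ·: ee|Ee|EE
E/II-3 aff I-1×I-2: Ee|EE
E/II-4 un I-1×I-2: ee
E/III-1 ? II-1×II-2: ee|Ee
⇒ E over [I-1,I-2,II-1,II-2,II-3,II-4,III-1]: 12 consistent
Z/I-1 un ·: zz
Z/I-2 ? ·: Zz|ZZ
Z/II-1 ? I-1×I-2: zz|Zz
Z/II-2 aff ·: Zz|ZZ
Z/II-3 ? I-1×I-2: zz|Zz
Z/II-4 aff I-1×I-2: Zz
Z/III-1 aff II-1×II-2: Zz|ZZ
⇒ Z over [I-1,I-2,II-1,II-2,II-3,II-4,III-1]: 16 consistent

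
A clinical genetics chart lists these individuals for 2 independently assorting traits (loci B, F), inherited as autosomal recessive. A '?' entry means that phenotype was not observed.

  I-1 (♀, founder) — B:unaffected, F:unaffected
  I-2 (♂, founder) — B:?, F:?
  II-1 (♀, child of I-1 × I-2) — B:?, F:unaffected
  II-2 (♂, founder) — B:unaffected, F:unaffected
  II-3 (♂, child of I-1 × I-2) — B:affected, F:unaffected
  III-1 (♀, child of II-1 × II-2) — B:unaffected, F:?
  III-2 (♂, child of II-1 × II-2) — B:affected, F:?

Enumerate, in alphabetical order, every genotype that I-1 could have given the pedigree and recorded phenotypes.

I-1 ∈ {Bb FF, Bb Ff}

B/I-1 un ·: Bb
B/I-2 ? ·: Bb|bb
B/II-1 ? I-1×I-2: Bb|bb
B/II-2 un ·: Bb
B/II-3 aff I-1×I-2: bb
B/III-1 un II-1×II-2: BB|Bb
B/III-2 aff II-1×II-2: bb
⇒ B over [I-1,I-2,II-1,II-2,II-3,III-1,III-2]: 6 consistent
F/I-1 un ·: FF|Ff
F/I-2 ? ·: FF|Ff|ff
F/II-1 un I-1×I-2: FF|Ff
F/II-2 un ·: FF|Ff
F/II-3 un I-1×I-2: FF|Ff
F/III-1 ? II-1×II-2: FF|Ff|ff
F/III-2 ? II-1×II-2: FF|Ff|ff
⇒ F over [I-1,I-2,II-1,II-2,II-3,III-1,III-2]: 139 consistent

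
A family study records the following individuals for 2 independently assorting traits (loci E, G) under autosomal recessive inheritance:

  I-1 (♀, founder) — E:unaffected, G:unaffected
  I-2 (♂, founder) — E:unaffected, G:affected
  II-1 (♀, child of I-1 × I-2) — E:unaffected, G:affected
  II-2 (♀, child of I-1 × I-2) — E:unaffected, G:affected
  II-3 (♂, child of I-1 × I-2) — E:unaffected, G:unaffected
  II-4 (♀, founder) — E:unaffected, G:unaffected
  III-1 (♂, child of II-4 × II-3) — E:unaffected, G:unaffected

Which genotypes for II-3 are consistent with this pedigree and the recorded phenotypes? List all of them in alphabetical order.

II-3 ∈ {EE Gg, Ee Gg}

E/I-1 un ·: EE|Ee
E/I-2 un ·: EE|Ee
E/II-1 un I-1×I-2: EE|Ee
E/II-2 un I-1×I-2: EE|Ee
E/II-3 un I-1×I-2: EE|Ee
E/II-4 un ·: EE|Ee
E/III-1 un II-4×II-3: EE|Ee
⇒ E over [I-1,I-2,II-1,II-2,II-3,II-4,III-1]: 87 consistent
G/I-1 un ·: Gg
G/I-2 aff ·: gg
G/II-1 aff I-1×I-2: gg
G/II-2 aff I-1×I-2: gg
G/II-3 un I-1×I-2: Gg
G/II-4 un ·: GG|Gg
G/III-1 un II-4×II-3: GG|Gg
⇒ G over [I-1,I-2,II-1,II-2,II-3,II-4,III-1]: 4 consistent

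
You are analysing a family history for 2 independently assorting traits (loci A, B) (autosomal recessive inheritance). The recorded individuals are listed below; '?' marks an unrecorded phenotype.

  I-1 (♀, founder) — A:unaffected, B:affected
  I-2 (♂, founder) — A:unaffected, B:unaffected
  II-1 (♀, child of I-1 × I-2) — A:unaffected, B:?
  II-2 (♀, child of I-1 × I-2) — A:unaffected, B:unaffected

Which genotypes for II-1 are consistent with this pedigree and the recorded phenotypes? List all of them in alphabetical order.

A/I-1 un ·: AA|Aa
A/I-2 un ·: AA|Aa
A/II-1 un I-1×I-2: AA|Aa
A/II-2 un I-1×I-2: AA|Aa
⇒ A over [I-1,I-2,II-1,II-2]: 13 consistent
B/I-1 aff ·: bb
B/I-2 un ·: BB|Bb
B/II-1 ? I-1×I-2: Bb|bb
B/II-2 un I-1×I-2: Bb
⇒ B over [I-1,I-2,II-1,II-2]: 3 consistent

II-1 ∈ {AA Bb, AA bb, Aa Bb, Aa bb}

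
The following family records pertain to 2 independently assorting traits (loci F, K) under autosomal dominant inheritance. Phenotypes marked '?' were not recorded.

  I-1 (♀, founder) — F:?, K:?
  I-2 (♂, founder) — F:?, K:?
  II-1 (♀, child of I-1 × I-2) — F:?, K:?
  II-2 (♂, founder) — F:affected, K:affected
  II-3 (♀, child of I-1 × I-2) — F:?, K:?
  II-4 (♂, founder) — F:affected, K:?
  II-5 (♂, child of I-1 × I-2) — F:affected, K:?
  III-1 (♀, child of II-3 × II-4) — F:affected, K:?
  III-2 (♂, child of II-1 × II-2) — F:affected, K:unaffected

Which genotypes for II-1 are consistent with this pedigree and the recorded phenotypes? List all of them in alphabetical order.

F/I-1 ? ·: ff|Ff|FF
F/I-2 ? ·: ff|Ff|FF
F/II-1 ? I-1×I-2: ff|Ff|FF
F/II-2 aff ·: Ff|FF
F/II-3 ? I-1×I-2: ff|Ff|FF
F/II-4 aff ·: Ff|FF
F/II-5 aff I-1×I-2: Ff|FF
F/III-1 aff II-3×II-4: Ff|FF
F/III-2 aff II-1×II-2: Ff|FF
⇒ F over [I-1,I-2,II-1,II-2,II-3,II-4,II-5,III-1,III-2]: 471 consistent
K/I-1 ? ·: kk|Kk|KK
K/I-2 ? ·: kk|Kk|KK
K/II-1 ? I-1×I-2: kk|Kk
K/II-2 aff ·: Kk
K/II-3 ? I-1×I-2: kk|Kk|KK
K/II-4 ? ·: kk|Kk|KK
K/II-5 ? I-1×I-2: kk|Kk|KK
K/III-1 ? II-3×II-4: kk|Kk|KK
K/III-2 un II-1×II-2: kk
⇒ K over [I-1,I-2,II-1,II-2,II-3,II-4,II-5,III-1,III-2]: 240 consistent

II-1 ∈ {FF Kk, FF kk, Ff Kk, Ff kk, ff Kk, ff kk}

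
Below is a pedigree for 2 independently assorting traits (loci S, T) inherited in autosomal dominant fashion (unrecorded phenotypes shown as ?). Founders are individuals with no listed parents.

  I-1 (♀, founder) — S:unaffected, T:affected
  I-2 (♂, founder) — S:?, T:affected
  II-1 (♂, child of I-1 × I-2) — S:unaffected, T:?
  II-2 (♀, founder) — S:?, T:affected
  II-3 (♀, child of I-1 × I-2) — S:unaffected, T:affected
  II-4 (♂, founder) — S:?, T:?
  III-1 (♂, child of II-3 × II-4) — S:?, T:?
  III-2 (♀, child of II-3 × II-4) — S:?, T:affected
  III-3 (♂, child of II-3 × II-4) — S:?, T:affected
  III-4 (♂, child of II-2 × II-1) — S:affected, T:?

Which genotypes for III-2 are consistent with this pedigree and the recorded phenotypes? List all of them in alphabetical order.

III-2 ∈ {Ss TT, Ss Tt, ss TT, ss Tt}

S/I-1 un ·: ss
S/I-2 ? ·: ss|Ss
S/II-1 un I-1×I-2: ss
S/II-2 ? ·: Ss|SS
S/II-3 un I-1×I-2: ss
S/II-4 ? ·: ss|Ss|SS
S/III-1 ? II-3×II-4: ss|Ss
S/III-2 ? II-3×II-4: ss|Ss
S/III-3 ? II-3×II-4: ss|Ss
S/III-4 aff II-2×II-1: Ss
⇒ S over [I-1,I-2,II-1,II-2,II-3,II-4,III-1,III-2,III-3,III-4]: 40 consistent
T/I-1 aff ·: Tt|TT
T/I-2 aff ·: Tt|TT
T/II-1 ? I-1×I-2: tt|Tt|TT
T/II-2 aff ·: Tt|TT
T/II-3 aff I-1×I-2: Tt|TT
T/II-4 ? ·: tt|Tt|TT
T/III-1 ? II-3×II-4: tt|Tt|TT
T/III-2 aff II-3×II-4: Tt|TT
T/III-3 aff II-3×II-4: Tt|TT
T/III-4 ? II-2×II-1: tt|Tt|TT
⇒ T over [I-1,I-2,II-1,II-2,II-3,II-4,III-1,III-2,III-3,III-4]: 894 consistent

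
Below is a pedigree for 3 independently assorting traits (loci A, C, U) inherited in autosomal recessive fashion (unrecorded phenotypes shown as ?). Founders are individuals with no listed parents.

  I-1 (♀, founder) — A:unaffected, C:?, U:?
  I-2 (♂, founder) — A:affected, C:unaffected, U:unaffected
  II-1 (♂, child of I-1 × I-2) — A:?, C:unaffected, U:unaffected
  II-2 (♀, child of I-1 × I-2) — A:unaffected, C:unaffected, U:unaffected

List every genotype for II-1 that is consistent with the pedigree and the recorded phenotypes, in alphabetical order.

A/I-1 un ·: AA|Aa
A/I-2 aff ·: aa
A/II-1 ? I-1×I-2: Aa|aa
A/II-2 un I-1×I-2: Aa
⇒ A over [I-1,I-2,II-1,II-2]: 3 consistent
C/I-1 ? ·: CC|Cc|cc
C/I-2 un ·: CC|Cc
C/II-1 un I-1×I-2: CC|Cc
C/II-2 un I-1×I-2: CC|Cc
⇒ C over [I-1,I-2,II-1,II-2]: 15 consistent
U/I-1 ? ·: UU|Uu|uu
U/I-2 un ·: UU|Uu
U/II-1 un I-1×I-2: UU|Uu
U/II-2 un I-1×I-2: UU|Uu
⇒ U over [I-1,I-2,II-1,II-2]: 15 consistent

II-1 ∈ {Aa CC UU, Aa CC Uu, Aa Cc UU, Aa Cc Uu, aa CC UU, aa CC Uu, aa Cc UU, aa Cc Uu}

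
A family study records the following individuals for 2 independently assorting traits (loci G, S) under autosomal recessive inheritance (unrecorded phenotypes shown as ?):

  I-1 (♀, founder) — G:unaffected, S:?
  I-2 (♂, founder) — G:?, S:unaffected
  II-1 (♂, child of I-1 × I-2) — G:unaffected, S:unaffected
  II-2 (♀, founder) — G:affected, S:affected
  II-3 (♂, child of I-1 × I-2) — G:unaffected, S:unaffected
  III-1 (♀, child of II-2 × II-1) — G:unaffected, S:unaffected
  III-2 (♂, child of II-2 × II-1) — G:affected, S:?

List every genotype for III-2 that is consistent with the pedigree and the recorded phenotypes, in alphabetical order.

G/I-1 un ·: GG|Gg
G/I-2 ? ·: GG|Gg|gg
G/II-1 un I-1×I-2: Gg
G/II-2 aff ·: gg
G/II-3 un I-1×I-2: GG|Gg
G/III-1 un II-2×II-1: Gg
G/III-2 aff II-2×II-1: gg
⇒ G over [I-1,I-2,II-1,II-2,II-3,III-1,III-2]: 8 consistent
S/I-1 ? ·: SS|Ss|ss
S/I-2 un ·: SS|Ss
S/II-1 un I-1×I-2: SS|Ss
S/II-2 aff ·: ss
S/II-3 un I-1×I-2: SS|Ss
S/III-1 un II-2×II-1: Ss
S/III-2 ? II-2×II-1: Ss|ss
⇒ S over [I-1,I-2,II-1,II-2,II-3,III-1,III-2]: 23 consistent

III-2 ∈ {gg Ss, gg ss}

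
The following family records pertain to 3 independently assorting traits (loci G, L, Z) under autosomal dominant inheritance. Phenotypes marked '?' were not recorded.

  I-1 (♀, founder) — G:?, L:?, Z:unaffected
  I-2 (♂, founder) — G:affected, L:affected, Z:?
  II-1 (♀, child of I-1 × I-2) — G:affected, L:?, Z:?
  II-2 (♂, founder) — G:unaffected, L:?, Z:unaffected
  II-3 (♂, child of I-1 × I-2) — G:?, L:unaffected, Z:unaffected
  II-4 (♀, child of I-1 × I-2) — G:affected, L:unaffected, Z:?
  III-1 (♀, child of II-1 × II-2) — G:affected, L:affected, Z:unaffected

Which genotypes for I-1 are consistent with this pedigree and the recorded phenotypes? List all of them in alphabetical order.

G/I-1 ? ·: gg|Gg|GG
G/I-2 aff ·: Gg|GG
G/II-1 aff I-1×I-2: Gg|GG
G/II-2 un ·: gg
G/II-3 ? I-1×I-2: gg|Gg|GG
G/II-4 aff I-1×I-2: Gg|GG
G/III-1 aff II-1×II-2: Gg
⇒ G over [I-1,I-2,II-1,II-2,II-3,II-4,III-1]: 32 consistent
L/I-1 ? ·: ll|Ll
L/I-2 aff ·: Ll
L/II-1 ? I-1×I-2: ll|Ll|LL
L/II-2 ? ·: ll|Ll|LL
L/II-3 un I-1×I-2: ll
L/II-4 un I-1×I-2: ll
L/III-1 aff II-1×II-2: Ll|LL
⇒ L over [I-1,I-2,II-1,II-2,II-3,II-4,III-1]: 18 consistent
Z/I-1 un ·: zz
Z/I-2 ? ·: zz|Zz
Z/II-1 ? I-1×I-2: zz|Zz
Z/II-2 un ·: zz
Z/II-3 un I-1×I-2: zz
Z/II-4 ? I-1×I-2: zz|Zz
Z/III-1 un II-1×II-2: zz
⇒ Z over [I-1,I-2,II-1,II-2,II-3,II-4,III-1]: 5 consistent

I-1 ∈ {GG Ll zz, GG ll zz, Gg Ll zz, Gg ll zz, gg Ll zz, gg ll zz}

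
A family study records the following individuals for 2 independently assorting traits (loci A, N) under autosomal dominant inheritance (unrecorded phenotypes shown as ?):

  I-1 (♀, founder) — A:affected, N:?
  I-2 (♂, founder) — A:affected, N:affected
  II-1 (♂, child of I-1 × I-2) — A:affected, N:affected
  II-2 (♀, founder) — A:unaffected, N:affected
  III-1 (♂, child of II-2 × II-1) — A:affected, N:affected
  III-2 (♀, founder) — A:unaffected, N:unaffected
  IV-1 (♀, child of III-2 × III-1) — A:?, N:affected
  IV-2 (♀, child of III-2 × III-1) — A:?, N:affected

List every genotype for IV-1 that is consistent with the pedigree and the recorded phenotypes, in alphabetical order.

A/I-1 aff ·: Aa|AA
A/I-2 aff ·: Aa|AA
A/II-1 aff I-1×I-2: Aa|AA
A/II-2 un ·: aa
A/III-1 aff II-2×II-1: Aa
A/III-2 un ·: aa
A/IV-1 ? III-2×III-1: aa|Aa
A/IV-2 ? III-2×III-1: aa|Aa
⇒ A over [I-1,I-2,II-1,II-2,III-1,III-2,IV-1,IV-2]: 28 consistent
N/I-1 ? ·: nn|Nn|NN
N/I-2 aff ·: Nn|NN
N/II-1 aff I-1×I-2: Nn|NN
N/II-2 aff ·: Nn|NN
N/III-1 aff II-2×II-1: Nn|NN
N/III-2 un ·: nn
N/IV-1 aff III-2×III-1: Nn
N/IV-2 aff III-2×III-1: Nn
⇒ N over [I-1,I-2,II-1,II-2,III-1,III-2,IV-1,IV-2]: 32 consistent

IV-1 ∈ {Aa Nn, aa Nn}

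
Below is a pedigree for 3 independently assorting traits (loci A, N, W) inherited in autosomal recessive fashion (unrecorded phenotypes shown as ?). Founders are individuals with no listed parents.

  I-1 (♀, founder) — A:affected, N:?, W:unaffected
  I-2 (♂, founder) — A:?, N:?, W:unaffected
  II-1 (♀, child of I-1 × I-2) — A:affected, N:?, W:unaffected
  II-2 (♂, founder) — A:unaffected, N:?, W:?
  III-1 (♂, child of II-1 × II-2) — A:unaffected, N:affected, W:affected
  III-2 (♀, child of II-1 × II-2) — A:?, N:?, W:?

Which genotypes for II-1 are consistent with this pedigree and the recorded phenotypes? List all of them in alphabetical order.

II-1 ∈ {aa Nn Ww, aa nn Ww}

A/I-1 aff ·: aa
A/I-2 ? ·: Aa|aa
A/II-1 aff I-1×I-2: aa
A/II-2 un ·: AA|Aa
A/III-1 un II-1×II-2: Aa
A/III-2 ? II-1×II-2: Aa|aa
⇒ A over [I-1,I-2,II-1,II-2,III-1,III-2]: 6 consistent
N/I-1 ? ·: NN|Nn|nn
N/I-2 ? ·: NN|Nn|nn
N/II-1 ? I-1×I-2: Nn|nn
N/II-2 ? ·: Nn|nn
N/III-1 aff II-1×II-2: nn
N/III-2 ? II-1×II-2: NN|Nn|nn
⇒ N over [I-1,I-2,II-1,II-2,III-1,III-2]: 47 consistent
W/I-1 un ·: WW|Ww
W/I-2 un ·: WW|Ww
W/II-1 un I-1×I-2: Ww
W/II-2 ? ·: Ww|ww
W/III-1 aff II-1×II-2: ww
W/III-2 ? II-1×II-2: WW|Ww|ww
⇒ W over [I-1,I-2,II-1,II-2,III-1,III-2]: 15 consistent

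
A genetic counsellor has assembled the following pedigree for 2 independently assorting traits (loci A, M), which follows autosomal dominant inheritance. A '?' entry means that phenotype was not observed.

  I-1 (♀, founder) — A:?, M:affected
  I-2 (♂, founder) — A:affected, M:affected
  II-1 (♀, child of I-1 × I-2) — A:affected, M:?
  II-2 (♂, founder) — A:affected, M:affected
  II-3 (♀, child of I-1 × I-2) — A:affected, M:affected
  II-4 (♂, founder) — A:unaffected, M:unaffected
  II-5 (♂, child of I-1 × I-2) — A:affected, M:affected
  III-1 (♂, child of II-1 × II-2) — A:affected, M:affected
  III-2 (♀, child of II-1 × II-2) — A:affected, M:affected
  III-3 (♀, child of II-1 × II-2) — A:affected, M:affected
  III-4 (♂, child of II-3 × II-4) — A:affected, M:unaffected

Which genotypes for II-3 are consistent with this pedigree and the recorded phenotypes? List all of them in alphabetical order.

A/I-1 ? ·: aa|Aa|AA
A/I-2 aff ·: Aa|AA
A/II-1 aff I-1×I-2: Aa|AA
A/II-2 aff ·: Aa|AA
A/II-3 aff I-1×I-2: Aa|AA
A/II-4 un ·: aa
A/II-5 aff I-1×I-2: Aa|AA
A/III-1 aff II-1×II-2: Aa|AA
A/III-2 aff II-1×II-2: Aa|AA
A/III-3 aff II-1×II-2: Aa|AA
A/III-4 aff II-3×II-4: Aa
⇒ A over [I-1,I-2,II-1,II-2,II-3,II-4,II-5,III-1,III-2,III-3,III-4]: 341 consistent
M/I-1 aff ·: Mm|MM
M/I-2 aff ·: Mm|MM
M/II-1 ? I-1×I-2: mm|Mm|MM
M/II-2 aff ·: Mm|MM
M/II-3 aff I-1×I-2: Mm
M/II-4 un ·: mm
M/II-5 aff I-1×I-2: Mm|MM
M/III-1 aff II-1×II-2: Mm|MM
M/III-2 aff II-1×II-2: Mm|MM
M/III-3 aff II-1×II-2: Mm|MM
M/III-4 un II-3×II-4: mm
⇒ M over [I-1,I-2,II-1,II-2,II-3,II-4,II-5,III-1,III-2,III-3,III-4]: 154 consistent

II-3 ∈ {AA Mm, Aa Mm}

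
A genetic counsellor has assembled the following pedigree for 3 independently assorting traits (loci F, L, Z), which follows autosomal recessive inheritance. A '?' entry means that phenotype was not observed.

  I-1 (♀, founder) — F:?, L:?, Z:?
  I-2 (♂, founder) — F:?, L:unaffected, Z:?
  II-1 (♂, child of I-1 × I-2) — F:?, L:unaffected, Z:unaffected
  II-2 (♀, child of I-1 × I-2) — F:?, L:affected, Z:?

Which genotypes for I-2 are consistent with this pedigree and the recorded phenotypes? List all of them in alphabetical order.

I-2 ∈ {FF Ll ZZ, FF Ll Zz, FF Ll zz, Ff Ll ZZ, Ff Ll Zz, Ff Ll zz, ff Ll ZZ, ff Ll Zz, ff Ll zz}

F/I-1 ? ·: FF|Ff|ff
F/I-2 ? ·: FF|Ff|ff
F/II-1 ? I-1×I-2: FF|Ff|ff
F/II-2 ? I-1×I-2: FF|Ff|ff
⇒ F over [I-1,I-2,II-1,II-2]: 29 consistent
L/I-1 ? ·: Ll|ll
L/I-2 un ·: Ll
L/II-1 un I-1×I-2: LL|Ll
L/II-2 aff I-1×I-2: ll
⇒ L over [I-1,I-2,II-1,II-2]: 3 consistent
Z/I-1 ? ·: ZZ|Zz|zz
Z/I-2 ? ·: ZZ|Zz|zz
Z/II-1 un I-1×I-2: ZZ|Zz
Z/II-2 ? I-1×I-2: ZZ|Zz|zz
⇒ Z over [I-1,I-2,II-1,II-2]: 21 consistent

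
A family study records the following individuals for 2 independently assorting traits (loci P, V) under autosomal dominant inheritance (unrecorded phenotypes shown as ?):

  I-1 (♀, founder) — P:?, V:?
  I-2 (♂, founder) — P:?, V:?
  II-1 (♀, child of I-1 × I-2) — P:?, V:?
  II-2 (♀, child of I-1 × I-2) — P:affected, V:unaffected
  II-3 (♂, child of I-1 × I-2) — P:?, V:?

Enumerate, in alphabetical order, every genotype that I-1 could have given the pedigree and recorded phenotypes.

P/I-1 ? ·: pp|Pp|PP
P/I-2 ? ·: pp|Pp|PP
P/II-1 ? I-1×I-2: pp|Pp|PP
P/II-2 aff I-1×I-2: Pp|PP
P/II-3 ? I-1×I-2: pp|Pp|PP
⇒ P over [I-1,I-2,II-1,II-2,II-3]: 45 consistent
V/I-1 ? ·: vv|Vv
V/I-2 ? ·: vv|Vv
V/II-1 ? I-1×I-2: vv|Vv|VV
V/II-2 un I-1×I-2: vv
V/II-3 ? I-1×I-2: vv|Vv|VV
⇒ V over [I-1,I-2,II-1,II-2,II-3]: 18 consistent

I-1 ∈ {PP Vv, PP vv, Pp Vv, Pp vv, pp Vv, pp vv}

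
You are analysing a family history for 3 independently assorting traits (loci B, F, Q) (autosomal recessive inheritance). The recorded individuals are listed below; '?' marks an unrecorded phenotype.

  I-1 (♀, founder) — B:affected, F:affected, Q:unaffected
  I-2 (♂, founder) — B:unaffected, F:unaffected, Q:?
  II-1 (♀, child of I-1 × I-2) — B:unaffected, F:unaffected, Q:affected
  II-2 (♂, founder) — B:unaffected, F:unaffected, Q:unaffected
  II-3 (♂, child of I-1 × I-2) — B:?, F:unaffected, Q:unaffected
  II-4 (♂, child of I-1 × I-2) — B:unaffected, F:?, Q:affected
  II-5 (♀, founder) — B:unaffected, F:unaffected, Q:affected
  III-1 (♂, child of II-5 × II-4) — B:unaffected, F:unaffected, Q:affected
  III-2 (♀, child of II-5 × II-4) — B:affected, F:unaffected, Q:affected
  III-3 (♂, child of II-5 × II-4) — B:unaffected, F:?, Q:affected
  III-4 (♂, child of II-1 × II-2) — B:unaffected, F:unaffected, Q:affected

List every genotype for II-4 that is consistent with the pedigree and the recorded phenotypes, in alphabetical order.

II-4 ∈ {Bb Ff qq, Bb ff qq}

B/I-1 aff ·: bb
B/I-2 un ·: BB|Bb
B/II-1 un I-1×I-2: Bb
B/II-2 un ·: BB|Bb
B/II-3 ? I-1×I-2: Bb|bb
B/II-4 un I-1×I-2: Bb
B/II-5 un ·: Bb
B/III-1 un II-5×II-4: BB|Bb
B/III-2 aff II-5×II-4: bb
B/III-3 un II-5×II-4: BB|Bb
B/III-4 un II-1×II-2: BB|Bb
⇒ B over [I-1,I-2,II-1,II-2,II-3,II-4,II-5,III-1,III-2,III-3,III-4]: 48 consistent
F/I-1 aff ·: ff
F/I-2 un ·: FF|Ff
F/II-1 un I-1×I-2: Ff
F/II-2 un ·: FF|Ff
F/II-3 un I-1×I-2: Ff
F/II-4 ? I-1×I-2: Ff|ff
F/II-5 un ·: FF|Ff
F/III-1 un II-5×II-4: FF|Ff
F/III-2 un II-5×II-4: FF|Ff
F/III-3 ? II-5×II-4: FF|Ff|ff
F/III-4 un II-1×II-2: FF|Ff
⇒ F over [I-1,I-2,II-1,II-2,II-3,II-4,II-5,III-1,III-2,III-3,III-4]: 172 consistent
Q/I-1 un ·: Qq
Q/I-2 ? ·: Qq|qq
Q/II-1 aff I-1×I-2: qq
Q/II-2 un ·: Qq
Q/II-3 un I-1×I-2: QQ|Qq
Q/II-4 aff I-1×I-2: qq
Q/II-5 aff ·: qq
Q/III-1 aff II-5×II-4: qq
Q/III-2 aff II-5×II-4: qq
Q/III-3 aff II-5×II-4: qq
Q/III-4 aff II-1×II-2: qq
⇒ Q over [I-1,I-2,II-1,II-2,II-3,II-4,II-5,III-1,III-2,III-3,III-4]: 3 consistent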